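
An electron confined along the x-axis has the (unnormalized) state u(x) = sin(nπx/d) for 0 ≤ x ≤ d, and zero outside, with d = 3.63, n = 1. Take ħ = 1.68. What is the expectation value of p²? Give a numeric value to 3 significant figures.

2.11

p² u = −ħ² d²u/dx²; ⟨p²⟩ = −ħ² ∫ u*·u'' dx / ∫|u|² dx.
d/dx sin(nπx/d) = (nπ/d)·cos(nπx/d) and d²/dx² sin(nπx/d) = −(nπ/d)²·sin(nπx/d); on 0 ≤ x ≤ d, ∫sin²(nπx/d) dx = d/2 and ∫sin(nπx/d)·cos(nπx/d) dx = 0.
State is unnormalized: ∫|u|² dx = 1.8150, and ∫u*·(−ħ² u'') dx = 3.8369, so ⟨p²⟩ = 3.8369 / 1.8150.
⟨p²⟩ = 2.1140.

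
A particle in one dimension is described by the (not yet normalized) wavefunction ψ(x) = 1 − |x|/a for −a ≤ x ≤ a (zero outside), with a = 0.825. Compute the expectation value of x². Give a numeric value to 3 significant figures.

0.0681

⟨x²⟩ = ∫ x²·|ψ|² dx / ∫|ψ|² dx (integrals over the domain).
ψ is even, so ∫ over [−a, a] = 2∫₀ᵃ with ψ = 1 − x/a there: ∫₀ᵃ (1 − x/a)² dx = a/3, ∫₀ᵃ x²(1 − x/a)² dx = a³/30, ∫₀ᵃ x⁴(1 − x/a)² dx = a⁵/105.
State is unnormalized: ∫|ψ|² dx = 0.55000, and ∫ψ*·x²·ψ dx = 0.037434, so ⟨x²⟩ = 0.037434 / 0.55000.
⟨x²⟩ = 0.068063.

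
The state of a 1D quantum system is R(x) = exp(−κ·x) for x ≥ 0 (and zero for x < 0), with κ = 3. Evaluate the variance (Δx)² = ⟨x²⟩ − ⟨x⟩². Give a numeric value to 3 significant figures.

Compute ⟨x⟩ and ⟨x²⟩ separately, then (Δx)² = ⟨x²⟩ − ⟨x⟩².
Every integrand reduces to terms xʲ·e^(−2κx) on [0, ∞); use ∫₀^∞ xʲ·e^(−2κx) dx = j!/(2κ)^(j+1).
Normalization: ∫|R|² dx = 0.16667.
⟨x⟩ = 0.16667 and ⟨x²⟩ = 0.055556.
(Δx)² = 0.055556 − (0.16667)² = 0.027778.

0.0278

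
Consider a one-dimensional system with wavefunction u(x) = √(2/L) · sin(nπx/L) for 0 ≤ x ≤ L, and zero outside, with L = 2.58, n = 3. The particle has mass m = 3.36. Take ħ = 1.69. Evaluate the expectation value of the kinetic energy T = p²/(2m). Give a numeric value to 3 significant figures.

5.67

T = −(ħ²/2m) d²/dx², so ⟨T⟩ = −(ħ²/2m) ∫ u*·u'' dx; with m = 3.36.
d/dx sin(nπx/L) = (nπ/L)·cos(nπx/L) and d²/dx² sin(nπx/L) = −(nπ/L)²·sin(nπx/L); on 0 ≤ x ≤ L, ∫sin²(nπx/L) dx = L/2 and ∫sin(nπx/L)·cos(nπx/L) dx = 0.
⟨T⟩ = 5.6716.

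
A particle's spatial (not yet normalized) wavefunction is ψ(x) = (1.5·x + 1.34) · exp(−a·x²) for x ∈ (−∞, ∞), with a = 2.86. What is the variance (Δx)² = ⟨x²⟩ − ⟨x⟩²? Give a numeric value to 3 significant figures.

0.0736

Compute ⟨x⟩ and ⟨x²⟩ separately, then (Δx)² = ⟨x²⟩ − ⟨x⟩².
Expand each integrand as polynomial × e^(−2ax²) and use ∫x^(2j)·e^(−2ax²) dx = (2j−1)!!/(4a)^j · √(π/(2a)), odd powers → 0; here √(π/(2a)) = 0.74110.
Normalization: ∫|ψ|² dx = 1.4765.
⟨x⟩ = 0.17638 and ⟨x²⟩ = 0.10467.
(Δx)² = 0.10467 − (0.17638)² = 0.073561.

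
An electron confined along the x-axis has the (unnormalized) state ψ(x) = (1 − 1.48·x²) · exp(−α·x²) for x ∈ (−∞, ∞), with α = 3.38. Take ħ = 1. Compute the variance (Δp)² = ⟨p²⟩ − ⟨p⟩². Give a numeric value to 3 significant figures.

5.39

Compute ⟨p⟩ and ⟨p²⟩ separately; (Δp)² = ⟨p²⟩ − ⟨p⟩².
Expand each integrand as polynomial × e^(−2αx²) and use ∫x^(2j)·e^(−2αx²) dx = (2j−1)!!/(4α)^j · √(π/(2α)), odd powers → 0; here √(π/(2α)) = 0.68171. Differentiate with the product rule, d/dx e^(−αx²) = −2αx·e^(−αx²).
Normalization: ∫|ψ|² dx = 0.55697.
⟨p⟩ = 0.0000 and ⟨p²⟩ = 5.3898.
(Δp)² = 5.3898 − (0.0000)² = 5.3898.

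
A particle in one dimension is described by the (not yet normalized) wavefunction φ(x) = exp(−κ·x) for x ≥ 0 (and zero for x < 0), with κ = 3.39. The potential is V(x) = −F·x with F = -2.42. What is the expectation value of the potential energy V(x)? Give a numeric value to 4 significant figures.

0.3569

⟨V⟩ = ∫ V(x)·|φ|² dx / ∫|φ|² dx.
Every integrand reduces to terms xʲ·e^(−2κx) on [0, ∞); use ∫₀^∞ xʲ·e^(−2κx) dx = j!/(2κ)^(j+1).
State is unnormalized: ∫|φ|² dx = 0.14749, and ∫φ*·V(x)·φ dx = 0.052645, so ⟨V⟩ = 0.052645 / 0.14749.
⟨V⟩ = 0.35693.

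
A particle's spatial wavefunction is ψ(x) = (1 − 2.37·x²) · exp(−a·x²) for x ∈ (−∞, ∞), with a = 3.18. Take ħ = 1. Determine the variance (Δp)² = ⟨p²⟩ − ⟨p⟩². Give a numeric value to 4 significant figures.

7.024

Compute ⟨p⟩ and ⟨p²⟩ separately; (Δp)² = ⟨p²⟩ − ⟨p⟩².
Expand each integrand as polynomial × e^(−2ax²) and use ∫x^(2j)·e^(−2ax²) dx = (2j−1)!!/(4a)^j · √(π/(2a)), odd powers → 0; here √(π/(2a)) = 0.70282. Differentiate with the product rule, d/dx e^(−ax²) = −2ax·e^(−ax²).
Normalization: ∫|ψ|² dx = 0.51412.
⟨p⟩ = 0.0000 and ⟨p²⟩ = 7.0236.
(Δp)² = 7.0236 − (0.0000)² = 7.0236.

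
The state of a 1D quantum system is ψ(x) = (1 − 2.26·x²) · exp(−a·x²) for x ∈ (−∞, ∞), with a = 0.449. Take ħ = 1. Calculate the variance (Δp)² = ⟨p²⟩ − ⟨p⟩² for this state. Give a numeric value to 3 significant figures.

Compute ⟨p⟩ and ⟨p²⟩ separately; (Δp)² = ⟨p²⟩ − ⟨p⟩².
Expand each integrand as polynomial × e^(−2ax²) and use ∫x^(2j)·e^(−2ax²) dx = (2j−1)!!/(4a)^j · √(π/(2a)), odd powers → 0; here √(π/(2a)) = 1.8704. Differentiate with the product rule, d/dx e^(−ax²) = −2ax·e^(−ax²).
Normalization: ∫|ψ|² dx = 6.0482.
⟨p⟩ = 0.0000 and ⟨p²⟩ = 2.0274.
(Δp)² = 2.0274 − (0.0000)² = 2.0274.

2.03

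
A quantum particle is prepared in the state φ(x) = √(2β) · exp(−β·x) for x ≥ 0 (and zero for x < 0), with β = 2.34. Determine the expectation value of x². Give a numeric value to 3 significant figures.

0.0913

⟨x²⟩ = ∫ x²·|φ|² dx (integrals over the domain).
Every integrand reduces to terms xʲ·e^(−2βx) on [0, ∞); use ∫₀^∞ xʲ·e^(−2βx) dx = j!/(2β)^(j+1).
⟨x²⟩ = 0.091314.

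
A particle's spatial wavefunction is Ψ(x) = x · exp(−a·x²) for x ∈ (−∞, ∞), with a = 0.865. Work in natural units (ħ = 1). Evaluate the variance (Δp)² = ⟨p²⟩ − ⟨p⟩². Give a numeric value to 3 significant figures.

2.60

Compute ⟨p⟩ and ⟨p²⟩ separately; (Δp)² = ⟨p²⟩ − ⟨p⟩².
Expand each integrand as polynomial × e^(−2ax²) and use ∫x^(2j)·e^(−2ax²) dx = (2j−1)!!/(4a)^j · √(π/(2a)), odd powers → 0; here √(π/(2a)) = 1.3476. Differentiate with the product rule, d/dx e^(−ax²) = −2ax·e^(−ax²).
Normalization: ∫|Ψ|² dx = 0.38947.
⟨p⟩ = 0.0000 and ⟨p²⟩ = 2.5950.
(Δp)² = 2.5950 − (0.0000)² = 2.5950.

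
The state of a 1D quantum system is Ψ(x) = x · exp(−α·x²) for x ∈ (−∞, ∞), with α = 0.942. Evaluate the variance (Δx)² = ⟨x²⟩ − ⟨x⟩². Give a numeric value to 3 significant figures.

Compute ⟨x⟩ and ⟨x²⟩ separately, then (Δx)² = ⟨x²⟩ − ⟨x⟩².
Expand each integrand as polynomial × e^(−2αx²) and use ∫x^(2j)·e^(−2αx²) dx = (2j−1)!!/(4α)^j · √(π/(2α)), odd powers → 0; here √(π/(2α)) = 1.2913.
Normalization: ∫|Ψ|² dx = 0.34271.
⟨x⟩ = 0.0000 and ⟨x²⟩ = 0.79618.
(Δx)² = 0.79618 − (0.0000)² = 0.79618.

0.796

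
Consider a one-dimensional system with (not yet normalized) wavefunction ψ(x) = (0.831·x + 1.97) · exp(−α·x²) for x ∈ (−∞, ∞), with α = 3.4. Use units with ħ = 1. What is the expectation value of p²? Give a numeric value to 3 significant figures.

3.49

p² ψ = −ħ² d²ψ/dx²; ⟨p²⟩ = −ħ² ∫ ψ*·ψ'' dx / ∫|ψ|² dx.
Expand each integrand as polynomial × e^(−2αx²) and use ∫x^(2j)·e^(−2αx²) dx = (2j−1)!!/(4α)^j · √(π/(2α)), odd powers → 0; here √(π/(2α)) = 0.67971. Differentiate with the product rule, d/dx e^(−αx²) = −2αx·e^(−αx²).
State is unnormalized: ∫|ψ|² dx = 2.6724, and ∫ψ*·(−ħ² ψ'') dx = 9.3208, so ⟨p²⟩ = 9.3208 / 2.6724.
⟨p²⟩ = 3.4878.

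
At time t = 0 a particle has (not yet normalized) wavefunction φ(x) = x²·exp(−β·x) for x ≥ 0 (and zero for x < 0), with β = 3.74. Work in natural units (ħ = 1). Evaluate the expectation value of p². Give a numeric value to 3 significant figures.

4.66

p² φ = −ħ² d²φ/dx²; ⟨p²⟩ = −ħ² ∫ φ*·φ'' dx / ∫|φ|² dx.
Differentiate x²·exp(−β·x) with the product rule; every integrand then reduces to terms xʲ·e^(−2βx) on [0, ∞), with ∫₀^∞ xʲ·e^(−2βx) dx = j!/(2β)^(j+1).
State is unnormalized: ∫|φ|² dx = 0.0010250, and ∫φ*·(−ħ² φ'') dx = 0.0047789, so ⟨p²⟩ = 0.0047789 / 0.0010250.
⟨p²⟩ = 4.6625.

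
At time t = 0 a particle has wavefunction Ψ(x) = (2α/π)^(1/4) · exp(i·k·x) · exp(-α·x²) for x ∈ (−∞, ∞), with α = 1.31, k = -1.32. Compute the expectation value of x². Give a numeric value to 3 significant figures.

0.191

⟨x²⟩ = ∫ x²·|Ψ|² dx (integrals over the domain).
Gaussian moments: ∫x^(2j)·e^(−2αx²) dx = (2j−1)!!/(4α)^j · √(π/(2α)), odd powers integrate to 0; here √(π/(2α)) = 1.0950.
⟨x²⟩ = 0.19084.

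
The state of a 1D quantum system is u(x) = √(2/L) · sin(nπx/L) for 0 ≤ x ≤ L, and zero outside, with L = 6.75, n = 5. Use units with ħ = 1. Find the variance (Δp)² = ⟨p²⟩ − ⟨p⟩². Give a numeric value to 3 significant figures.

Compute ⟨p⟩ and ⟨p²⟩ separately; (Δp)² = ⟨p²⟩ − ⟨p⟩².
d/dx sin(nπx/L) = (nπ/L)·cos(nπx/L) and d²/dx² sin(nπx/L) = −(nπ/L)²·sin(nπx/L); on 0 ≤ x ≤ L, ∫sin²(nπx/L) dx = L/2 and ∫sin(nπx/L)·cos(nπx/L) dx = 0.
⟨p⟩ = 0.0000 and ⟨p²⟩ = 5.4154.
(Δp)² = 5.4154 − (0.0000)² = 5.4154.

5.42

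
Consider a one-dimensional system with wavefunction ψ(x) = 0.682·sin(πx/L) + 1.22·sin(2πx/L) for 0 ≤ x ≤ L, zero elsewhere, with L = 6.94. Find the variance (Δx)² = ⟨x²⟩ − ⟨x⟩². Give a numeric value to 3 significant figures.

Compute ⟨x⟩ and ⟨x²⟩ separately, then (Δx)² = ⟨x²⟩ − ⟨x⟩².
On 0 ≤ x ≤ L (j ≠ l): ∫sin²(jπx/L) dx = L/2, ∫sin(jπx/L)·sin(lπx/L) dx = 0; diagonal moments ∫x·sin²(jπx/L) dx = L²/4, ∫x²·sin²(jπx/L) dx = L³·(1/6 − 1/(4j²π²)); cross terms ∫x·sin(jπx/L)·sin(lπx/L) dx = 0 for j + l even and −4jlL²/(π²(j² − l²)²) for j + l odd, ∫x²·sin(jπx/L)·sin(lπx/L) dx = (−1)^(j+l)·4jlL³/(π²(j² − l²)²); higher powers the same way via product-to-sum and parts.
Normalization: ∫|ψ|² dx = 6.7787.
⟨x⟩ = 2.4051 and ⟨x²⟩ = 7.6187.
(Δx)² = 7.6187 − (2.4051)² = 1.8340.

1.83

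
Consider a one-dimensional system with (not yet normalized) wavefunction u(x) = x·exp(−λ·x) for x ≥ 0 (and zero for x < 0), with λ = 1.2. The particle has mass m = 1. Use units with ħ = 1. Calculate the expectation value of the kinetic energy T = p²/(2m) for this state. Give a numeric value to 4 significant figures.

0.7200

T = −(ħ²/2m) d²/dx², so ⟨T⟩ = −(ħ²/2m) ∫ u*·u'' dx / ∫|u|² dx; with m = 1.
Differentiate x·exp(−λ·x) with the product rule; every integrand then reduces to terms xʲ·e^(−2λx) on [0, ∞), with ∫₀^∞ xʲ·e^(−2λx) dx = j!/(2λ)^(j+1).
State is unnormalized: ∫|u|² dx = 0.14468, and ∫u*·(−ħ²/2m · u'') dx = 0.10417, so ⟨T⟩ = 0.10417 / 0.14468.
⟨T⟩ = 0.72000.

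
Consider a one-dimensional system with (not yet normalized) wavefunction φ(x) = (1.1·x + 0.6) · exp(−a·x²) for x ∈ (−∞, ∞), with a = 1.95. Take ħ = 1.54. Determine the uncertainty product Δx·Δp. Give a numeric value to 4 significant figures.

Δx = √(⟨x²⟩−⟨x⟩²), Δp = √(⟨p²⟩−⟨p⟩²).
Expand each integrand as polynomial × e^(−2ax²) and use ∫x^(2j)·e^(−2ax²) dx = (2j−1)!!/(4a)^j · √(π/(2a)), odd powers → 0; here √(π/(2a)) = 0.89752. Differentiate with the product rule, d/dx e^(−ax²) = −2ax·e^(−ax²).
Normalization: ∫|φ|² dx = 0.46234.
⟨x⟩ = 0.32852, ⟨x²⟩ = 0.20542 ⇒ Δx = 0.31224.
⟨p⟩ = 0.0000, ⟨p²⟩ = 7.4100 ⇒ Δp = 2.7221.
Δx·Δp = 0.84996.

0.8500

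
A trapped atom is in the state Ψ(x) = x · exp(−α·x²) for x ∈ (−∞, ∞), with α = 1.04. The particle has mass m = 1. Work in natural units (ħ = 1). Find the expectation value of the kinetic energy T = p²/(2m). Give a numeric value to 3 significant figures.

1.56

T = −(ħ²/2m) d²/dx², so ⟨T⟩ = −(ħ²/2m) ∫ Ψ*·Ψ'' dx / ∫|Ψ|² dx; with m = 1.
Expand each integrand as polynomial × e^(−2αx²) and use ∫x^(2j)·e^(−2αx²) dx = (2j−1)!!/(4α)^j · √(π/(2α)), odd powers → 0; here √(π/(2α)) = 1.2290. Differentiate with the product rule, d/dx e^(−αx²) = −2αx·e^(−αx²).
State is unnormalized: ∫|Ψ|² dx = 0.29543, and ∫Ψ*·(−ħ²/2m · Ψ'') dx = 0.46087, so ⟨T⟩ = 0.46087 / 0.29543.
⟨T⟩ = 1.5600.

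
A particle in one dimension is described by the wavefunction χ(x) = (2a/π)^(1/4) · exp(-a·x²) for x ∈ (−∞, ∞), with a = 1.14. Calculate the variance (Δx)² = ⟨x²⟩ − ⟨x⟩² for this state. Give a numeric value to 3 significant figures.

0.219

Compute ⟨x⟩ and ⟨x²⟩ separately, then (Δx)² = ⟨x²⟩ − ⟨x⟩².
Gaussian moments: ∫x^(2j)·e^(−2ax²) dx = (2j−1)!!/(4a)^j · √(π/(2a)), odd powers integrate to 0; here √(π/(2a)) = 1.1738.
⟨x⟩ = 0.0000 and ⟨x²⟩ = 0.21930.
(Δx)² = 0.21930 − (0.0000)² = 0.21930.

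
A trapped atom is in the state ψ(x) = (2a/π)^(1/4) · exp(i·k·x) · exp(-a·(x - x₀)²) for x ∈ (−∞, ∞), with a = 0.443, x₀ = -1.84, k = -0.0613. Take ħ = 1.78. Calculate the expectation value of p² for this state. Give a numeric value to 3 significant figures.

p² ψ = −ħ² d²ψ/dx²; ⟨p²⟩ = −ħ² ∫ ψ*·ψ'' dx.
Gaussian moments (u = x − x₀): ∫u^(2j)·e^(−2au²) du = (2j−1)!!/(4a)^j · √(π/(2a)), odd powers integrate to 0; here √(π/(2a)) = 1.8830. Derivatives: ψ′ = (ik − 2au)·ψ, ψ″ = ((ik − 2au)² − 2a)·ψ; the odd-in-u pieces drop out.
⟨p²⟩ = 1.4155.

1.42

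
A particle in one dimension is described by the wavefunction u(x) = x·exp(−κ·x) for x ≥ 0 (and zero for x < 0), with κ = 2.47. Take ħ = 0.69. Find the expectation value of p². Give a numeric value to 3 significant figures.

p² u = −ħ² d²u/dx²; ⟨p²⟩ = −ħ² ∫ u*·u'' dx / ∫|u|² dx.
Differentiate x·exp(−κ·x) with the product rule; every integrand then reduces to terms xʲ·e^(−2κx) on [0, ∞), with ∫₀^∞ xʲ·e^(−2κx) dx = j!/(2κ)^(j+1).
State is unnormalized: ∫|u|² dx = 0.016590, and ∫u*·(−ħ² u'') dx = 0.048188, so ⟨p²⟩ = 0.048188 / 0.016590.
⟨p²⟩ = 2.9046.

2.90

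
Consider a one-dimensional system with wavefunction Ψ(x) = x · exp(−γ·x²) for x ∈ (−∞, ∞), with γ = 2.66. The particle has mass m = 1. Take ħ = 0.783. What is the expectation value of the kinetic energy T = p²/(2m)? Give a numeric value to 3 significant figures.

2.45

T = −(ħ²/2m) d²/dx², so ⟨T⟩ = −(ħ²/2m) ∫ Ψ*·Ψ'' dx / ∫|Ψ|² dx; with m = 1.
Expand each integrand as polynomial × e^(−2γx²) and use ∫x^(2j)·e^(−2γx²) dx = (2j−1)!!/(4γ)^j · √(π/(2γ)), odd powers → 0; here √(π/(2γ)) = 0.76846. Differentiate with the product rule, d/dx e^(−γx²) = −2γx·e^(−γx²).
State is unnormalized: ∫|Ψ|² dx = 0.072223, and ∫Ψ*·(−ħ²/2m · Ψ'') dx = 0.17667, so ⟨T⟩ = 0.17667 / 0.072223.
⟨T⟩ = 2.4462.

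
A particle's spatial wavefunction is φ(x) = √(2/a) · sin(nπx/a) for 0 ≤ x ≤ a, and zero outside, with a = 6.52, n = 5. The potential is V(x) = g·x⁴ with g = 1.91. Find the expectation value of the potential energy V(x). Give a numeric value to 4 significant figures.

⟨V⟩ = ∫ V(x)·|φ|² dx.
With sin²θ = (1 − cos2θ)/2 on 0 ≤ x ≤ a: ∫sin²(nπx/a) dx = a/2, ∫x·sin²(nπx/a) dx = a²/4, ∫x²·sin²(nπx/a) dx = a³·(1/6 − 1/(4n²π²)); higher powers xᵏ the same way, integrating xᵏ·cos(2nπx/a) by parts.
⟨V⟩ = 676.42.

676.4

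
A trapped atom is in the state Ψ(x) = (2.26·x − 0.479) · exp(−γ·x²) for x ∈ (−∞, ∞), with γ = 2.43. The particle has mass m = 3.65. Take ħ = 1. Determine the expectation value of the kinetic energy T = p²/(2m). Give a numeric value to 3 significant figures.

0.796

T = −(ħ²/2m) d²/dx², so ⟨T⟩ = −(ħ²/2m) ∫ Ψ*·Ψ'' dx / ∫|Ψ|² dx; with m = 3.65.
Expand each integrand as polynomial × e^(−2γx²) and use ∫x^(2j)·e^(−2γx²) dx = (2j−1)!!/(4γ)^j · √(π/(2γ)), odd powers → 0; here √(π/(2γ)) = 0.80400. Differentiate with the product rule, d/dx e^(−γx²) = −2γx·e^(−γx²).
State is unnormalized: ∫|Ψ|² dx = 0.60695, and ∫Ψ*·(−ħ²/2m · Ψ'') dx = 0.48331, so ⟨T⟩ = 0.48331 / 0.60695.
⟨T⟩ = 0.79629.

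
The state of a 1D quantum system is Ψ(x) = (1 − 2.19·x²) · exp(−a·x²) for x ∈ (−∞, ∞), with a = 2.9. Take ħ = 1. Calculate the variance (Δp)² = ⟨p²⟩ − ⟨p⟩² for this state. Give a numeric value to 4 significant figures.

6.470

Compute ⟨p⟩ and ⟨p²⟩ separately; (Δp)² = ⟨p²⟩ − ⟨p⟩².
Expand each integrand as polynomial × e^(−2ax²) and use ∫x^(2j)·e^(−2ax²) dx = (2j−1)!!/(4a)^j · √(π/(2a)), odd powers → 0; here √(π/(2a)) = 0.73597. Differentiate with the product rule, d/dx e^(−ax²) = −2ax·e^(−ax²).
Normalization: ∫|Ψ|² dx = 0.53678.
⟨p⟩ = 0.0000 and ⟨p²⟩ = 6.4696.
(Δp)² = 6.4696 − (0.0000)² = 6.4696.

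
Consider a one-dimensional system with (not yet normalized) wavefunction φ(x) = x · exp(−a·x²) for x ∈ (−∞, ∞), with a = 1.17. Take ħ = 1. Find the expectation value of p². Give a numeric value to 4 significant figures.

p² φ = −ħ² d²φ/dx²; ⟨p²⟩ = −ħ² ∫ φ*·φ'' dx / ∫|φ|² dx.
Expand each integrand as polynomial × e^(−2ax²) and use ∫x^(2j)·e^(−2ax²) dx = (2j−1)!!/(4a)^j · √(π/(2a)), odd powers → 0; here √(π/(2a)) = 1.1587. Differentiate with the product rule, d/dx e^(−ax²) = −2ax·e^(−ax²).
State is unnormalized: ∫|φ|² dx = 0.24758, and ∫φ*·(−ħ² φ'') dx = 0.86902, so ⟨p²⟩ = 0.86902 / 0.24758.
⟨p²⟩ = 3.5100.

3.510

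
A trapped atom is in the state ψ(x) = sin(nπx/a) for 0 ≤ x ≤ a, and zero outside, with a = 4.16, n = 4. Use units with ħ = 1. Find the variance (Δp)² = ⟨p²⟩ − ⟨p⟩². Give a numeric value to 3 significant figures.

Compute ⟨p⟩ and ⟨p²⟩ separately; (Δp)² = ⟨p²⟩ − ⟨p⟩².
d/dx sin(nπx/a) = (nπ/a)·cos(nπx/a) and d²/dx² sin(nπx/a) = −(nπ/a)²·sin(nπx/a); on 0 ≤ x ≤ a, ∫sin²(nπx/a) dx = a/2 and ∫sin(nπx/a)·cos(nπx/a) dx = 0.
Normalization: ∫|ψ|² dx = 2.0800.
⟨p⟩ = 0.0000 and ⟨p²⟩ = 9.1250.
(Δp)² = 9.1250 − (0.0000)² = 9.1250.

9.13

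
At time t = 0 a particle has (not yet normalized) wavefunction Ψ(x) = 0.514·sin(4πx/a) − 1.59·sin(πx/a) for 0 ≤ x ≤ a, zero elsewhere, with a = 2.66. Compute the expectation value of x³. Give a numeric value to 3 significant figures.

⟨x³⟩ = ∫ x³·|Ψ|² dx / ∫|Ψ|² dx (integrals over the domain).
On 0 ≤ x ≤ a (j ≠ l): ∫sin²(jπx/a) dx = a/2, ∫sin(jπx/a)·sin(lπx/a) dx = 0; diagonal moments ∫x·sin²(jπx/a) dx = a²/4, ∫x²·sin²(jπx/a) dx = a³·(1/6 − 1/(4j²π²)); cross terms ∫x·sin(jπx/a)·sin(lπx/a) dx = 0 for j + l even and −4jla²/(π²(j² − l²)²) for j + l odd, ∫x²·sin(jπx/a)·sin(lπx/a) dx = (−1)^(j+l)·4jla³/(π²(j² − l²)²); higher powers the same way via product-to-sum and parts.
State is unnormalized: ∫|Ψ|² dx = 3.7138, and ∫Ψ*·x³·Ψ dx = 13.464, so ⟨x³⟩ = 13.464 / 3.7138.
⟨x³⟩ = 3.6255.

3.63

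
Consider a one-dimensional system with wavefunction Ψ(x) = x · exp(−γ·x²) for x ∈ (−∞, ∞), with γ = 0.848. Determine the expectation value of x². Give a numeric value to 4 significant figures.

⟨x²⟩ = ∫ x²·|Ψ|² dx / ∫|Ψ|² dx (integrals over the domain).
Expand each integrand as polynomial × e^(−2γx²) and use ∫x^(2j)·e^(−2γx²) dx = (2j−1)!!/(4γ)^j · √(π/(2γ)), odd powers → 0; here √(π/(2γ)) = 1.3610.
State is unnormalized: ∫|Ψ|² dx = 0.40124, and ∫Ψ*·x²·Ψ dx = 0.35487, so ⟨x²⟩ = 0.35487 / 0.40124.
⟨x²⟩ = 0.88443.

0.8844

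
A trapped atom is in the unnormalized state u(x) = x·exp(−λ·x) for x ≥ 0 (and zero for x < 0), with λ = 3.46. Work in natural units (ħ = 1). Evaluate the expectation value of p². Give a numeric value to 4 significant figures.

p² u = −ħ² d²u/dx²; ⟨p²⟩ = −ħ² ∫ u*·u'' dx / ∫|u|² dx.
Differentiate x·exp(−λ·x) with the product rule; every integrand then reduces to terms xʲ·e^(−2λx) on [0, ∞), with ∫₀^∞ xʲ·e^(−2λx) dx = j!/(2λ)^(j+1).
State is unnormalized: ∫|u|² dx = 0.0060355, and ∫u*·(−ħ² u'') dx = 0.072254, so ⟨p²⟩ = 0.072254 / 0.0060355.
⟨p²⟩ = 11.972.

11.97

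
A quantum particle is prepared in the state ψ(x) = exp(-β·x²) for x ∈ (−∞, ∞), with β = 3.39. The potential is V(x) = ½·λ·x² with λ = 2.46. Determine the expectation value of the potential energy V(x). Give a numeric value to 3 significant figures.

⟨V⟩ = ∫ V(x)·|ψ|² dx / ∫|ψ|² dx.
Gaussian moments: ∫x^(2j)·e^(−2βx²) dx = (2j−1)!!/(4β)^j · √(π/(2β)), odd powers integrate to 0; here √(π/(2β)) = 0.68071.
State is unnormalized: ∫|ψ|² dx = 0.68071, and ∫ψ*·V(x)·ψ dx = 0.061746, so ⟨V⟩ = 0.061746 / 0.68071.
⟨V⟩ = 0.090708.

0.0907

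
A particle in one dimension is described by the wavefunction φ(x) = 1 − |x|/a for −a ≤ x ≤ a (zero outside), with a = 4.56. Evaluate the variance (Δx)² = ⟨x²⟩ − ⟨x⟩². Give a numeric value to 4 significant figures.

2.079

Compute ⟨x⟩ and ⟨x²⟩ separately, then (Δx)² = ⟨x²⟩ − ⟨x⟩².
φ is even, so ∫ over [−a, a] = 2∫₀ᵃ with φ = 1 − x/a there: ∫₀ᵃ (1 − x/a)² dx = a/3, ∫₀ᵃ x²(1 − x/a)² dx = a³/30, ∫₀ᵃ x⁴(1 − x/a)² dx = a⁵/105.
Normalization: ∫|φ|² dx = 3.0400.
⟨x⟩ = 0.0000 and ⟨x²⟩ = 2.0794.
(Δx)² = 2.0794 − (0.0000)² = 2.0794.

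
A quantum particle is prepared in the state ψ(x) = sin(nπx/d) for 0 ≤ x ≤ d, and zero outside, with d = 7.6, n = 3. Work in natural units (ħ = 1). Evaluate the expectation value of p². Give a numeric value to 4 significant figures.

1.538

p² ψ = −ħ² d²ψ/dx²; ⟨p²⟩ = −ħ² ∫ ψ*·ψ'' dx / ∫|ψ|² dx.
d/dx sin(nπx/d) = (nπ/d)·cos(nπx/d) and d²/dx² sin(nπx/d) = −(nπ/d)²·sin(nπx/d); on 0 ≤ x ≤ d, ∫sin²(nπx/d) dx = d/2 and ∫sin(nπx/d)·cos(nπx/d) dx = 0.
State is unnormalized: ∫|ψ|² dx = 3.8000, and ∫ψ*·(−ħ² ψ'') dx = 5.8438, so ⟨p²⟩ = 5.8438 / 3.8000.
⟨p²⟩ = 1.5379.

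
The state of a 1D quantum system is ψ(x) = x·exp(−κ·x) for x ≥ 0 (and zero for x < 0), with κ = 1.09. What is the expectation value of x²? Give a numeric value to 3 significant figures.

2.53

⟨x²⟩ = ∫ x²·|ψ|² dx / ∫|ψ|² dx (integrals over the domain).
Every integrand reduces to terms xʲ·e^(−2κx) on [0, ∞); use ∫₀^∞ xʲ·e^(−2κx) dx = j!/(2κ)^(j+1).
State is unnormalized: ∫|ψ|² dx = 0.19305, and ∫ψ*·x²·ψ dx = 0.48745, so ⟨x²⟩ = 0.48745 / 0.19305.
⟨x²⟩ = 2.5250.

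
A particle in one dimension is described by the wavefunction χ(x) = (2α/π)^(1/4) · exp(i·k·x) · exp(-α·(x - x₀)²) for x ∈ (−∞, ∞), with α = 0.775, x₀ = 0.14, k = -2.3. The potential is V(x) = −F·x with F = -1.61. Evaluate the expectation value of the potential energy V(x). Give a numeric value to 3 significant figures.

⟨V⟩ = ∫ V(x)·|χ|² dx.
Gaussian moments (u = x − x₀): ∫u^(2j)·e^(−2αu²) du = (2j−1)!!/(4α)^j · √(π/(2α)), odd powers integrate to 0; here √(π/(2α)) = 1.4237.
⟨V⟩ = 0.22540.

0.225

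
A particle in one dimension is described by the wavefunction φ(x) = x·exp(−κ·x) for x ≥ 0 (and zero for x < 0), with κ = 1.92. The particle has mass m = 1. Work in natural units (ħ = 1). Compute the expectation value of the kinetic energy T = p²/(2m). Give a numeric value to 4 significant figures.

T = −(ħ²/2m) d²/dx², so ⟨T⟩ = −(ħ²/2m) ∫ φ*·φ'' dx / ∫|φ|² dx; with m = 1.
Differentiate x·exp(−κ·x) with the product rule; every integrand then reduces to terms xʲ·e^(−2κx) on [0, ∞), with ∫₀^∞ xʲ·e^(−2κx) dx = j!/(2κ)^(j+1).
State is unnormalized: ∫|φ|² dx = 0.035321, and ∫φ*·(−ħ²/2m · φ'') dx = 0.065104, so ⟨T⟩ = 0.065104 / 0.035321.
⟨T⟩ = 1.8432.

1.843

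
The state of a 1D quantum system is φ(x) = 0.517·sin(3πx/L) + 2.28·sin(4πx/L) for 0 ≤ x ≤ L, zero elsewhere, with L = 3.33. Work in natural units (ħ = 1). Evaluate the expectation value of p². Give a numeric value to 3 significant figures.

13.9

p² φ = −ħ² d²φ/dx²; ⟨p²⟩ = −ħ² ∫ φ*·φ'' dx / ∫|φ|² dx.
d²/dx² sin(jπx/L) = −(jπ/L)²·sin(jπx/L); on 0 ≤ x ≤ L, ∫sin²(jπx/L) dx = L/2 and ∫sin(jπx/L)·sin(lπx/L) dx = 0 for j ≠ l, so only diagonal terms survive in ∫|φ|² and ∫φ·φ″; ∫φ·φ′ dx = [φ²/2] between the walls = 0.
State is unnormalized: ∫|φ|² dx = 9.1004, and ∫φ*·(−ħ² φ'') dx = 126.82, so ⟨p²⟩ = 126.82 / 9.1004.
⟨p²⟩ = 13.936.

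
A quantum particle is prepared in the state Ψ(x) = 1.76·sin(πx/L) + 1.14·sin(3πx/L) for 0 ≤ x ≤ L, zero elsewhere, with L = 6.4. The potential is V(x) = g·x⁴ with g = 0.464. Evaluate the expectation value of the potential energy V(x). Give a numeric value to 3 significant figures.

150.

⟨V⟩ = ∫ V(x)·|Ψ|² dx / ∫|Ψ|² dx.
On 0 ≤ x ≤ L (j ≠ l): ∫sin²(jπx/L) dx = L/2, ∫sin(jπx/L)·sin(lπx/L) dx = 0; diagonal moments ∫x·sin²(jπx/L) dx = L²/4, ∫x²·sin²(jπx/L) dx = L³·(1/6 − 1/(4j²π²)); cross terms ∫x·sin(jπx/L)·sin(lπx/L) dx = 0 for j + l even and −4jlL²/(π²(j² − l²)²) for j + l odd, ∫x²·sin(jπx/L)·sin(lπx/L) dx = (−1)^(j+l)·4jlL³/(π²(j² − l²)²); higher powers the same way via product-to-sum and parts.
State is unnormalized: ∫|Ψ|² dx = 14.071, and ∫Ψ*·V(x)·Ψ dx = 2107.2, so ⟨V⟩ = 2107.2 / 14.071.
⟨V⟩ = 149.76.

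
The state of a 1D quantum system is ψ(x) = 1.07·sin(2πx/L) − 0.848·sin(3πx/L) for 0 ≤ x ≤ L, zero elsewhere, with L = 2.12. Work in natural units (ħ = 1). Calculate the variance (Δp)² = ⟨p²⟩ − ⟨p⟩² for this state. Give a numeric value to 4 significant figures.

13.02

Compute ⟨p⟩ and ⟨p²⟩ separately; (Δp)² = ⟨p²⟩ − ⟨p⟩².
d²/dx² sin(jπx/L) = −(jπ/L)²·sin(jπx/L); on 0 ≤ x ≤ L, ∫sin²(jπx/L) dx = L/2 and ∫sin(jπx/L)·sin(lπx/L) dx = 0 for j ≠ l, so only diagonal terms survive in ∫|ψ|² and ∫ψ·ψ″; ∫ψ·ψ′ dx = [ψ²/2] between the walls = 0.
Normalization: ∫|ψ|² dx = 1.9758.
⟨p⟩ = 0.0000 and ⟨p²⟩ = 13.020.
(Δp)² = 13.020 − (0.0000)² = 13.020.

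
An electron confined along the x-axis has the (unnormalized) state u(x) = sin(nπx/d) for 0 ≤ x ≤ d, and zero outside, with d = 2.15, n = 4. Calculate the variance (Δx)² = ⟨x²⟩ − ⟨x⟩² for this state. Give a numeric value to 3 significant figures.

0.371

Compute ⟨x⟩ and ⟨x²⟩ separately, then (Δx)² = ⟨x²⟩ − ⟨x⟩².
With sin²θ = (1 − cos2θ)/2 on 0 ≤ x ≤ d: ∫sin²(nπx/d) dx = d/2, ∫x·sin²(nπx/d) dx = d²/4, ∫x²·sin²(nπx/d) dx = d³·(1/6 − 1/(4n²π²)); higher powers xᵏ the same way, integrating xᵏ·cos(2nπx/d) by parts.
Normalization: ∫|u|² dx = 1.0750.
⟨x⟩ = 1.0750 and ⟨x²⟩ = 1.5262.
(Δx)² = 1.5262 − (1.0750)² = 0.37057.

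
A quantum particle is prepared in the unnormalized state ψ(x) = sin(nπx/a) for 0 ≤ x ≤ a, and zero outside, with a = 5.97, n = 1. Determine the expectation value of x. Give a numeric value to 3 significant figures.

2.99

⟨x⟩ = ∫ x·|ψ|² dx / ∫|ψ|² dx (integrals over the domain).
With sin²θ = (1 − cos2θ)/2 on 0 ≤ x ≤ a: ∫sin²(nπx/a) dx = a/2, ∫x·sin²(nπx/a) dx = a²/4, ∫x²·sin²(nπx/a) dx = a³·(1/6 − 1/(4n²π²)); higher powers xᵏ the same way, integrating xᵏ·cos(2nπx/a) by parts.
State is unnormalized: ∫|ψ|² dx = 2.9850, and ∫ψ*·x·ψ dx = 8.9102, so ⟨x⟩ = 8.9102 / 2.9850.
⟨x⟩ = 2.9850.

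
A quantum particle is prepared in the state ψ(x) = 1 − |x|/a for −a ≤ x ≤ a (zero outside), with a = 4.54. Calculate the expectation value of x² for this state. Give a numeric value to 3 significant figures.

2.06

⟨x²⟩ = ∫ x²·|ψ|² dx / ∫|ψ|² dx (integrals over the domain).
ψ is even, so ∫ over [−a, a] = 2∫₀ᵃ with ψ = 1 − x/a there: ∫₀ᵃ (1 − x/a)² dx = a/3, ∫₀ᵃ x²(1 − x/a)² dx = a³/30, ∫₀ᵃ x⁴(1 − x/a)² dx = a⁵/105.
State is unnormalized: ∫|ψ|² dx = 3.0267, and ∫ψ*·x²·ψ dx = 6.2384, so ⟨x²⟩ = 6.2384 / 3.0267.
⟨x²⟩ = 2.0612.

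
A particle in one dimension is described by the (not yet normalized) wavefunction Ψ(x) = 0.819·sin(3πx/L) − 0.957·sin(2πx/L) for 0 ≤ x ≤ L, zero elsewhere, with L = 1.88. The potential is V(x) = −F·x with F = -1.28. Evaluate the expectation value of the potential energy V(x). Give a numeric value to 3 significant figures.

1.67

⟨V⟩ = ∫ V(x)·|Ψ|² dx / ∫|Ψ|² dx.
On 0 ≤ x ≤ L (j ≠ l): ∫sin²(jπx/L) dx = L/2, ∫sin(jπx/L)·sin(lπx/L) dx = 0; diagonal moments ∫x·sin²(jπx/L) dx = L²/4, ∫x²·sin²(jπx/L) dx = L³·(1/6 − 1/(4j²π²)); cross terms ∫x·sin(jπx/L)·sin(lπx/L) dx = 0 for j + l even and −4jlL²/(π²(j² − l²)²) for j + l odd, ∫x²·sin(jπx/L)·sin(lπx/L) dx = (−1)^(j+l)·4jlL³/(π²(j² − l²)²); higher powers the same way via product-to-sum and parts.
State is unnormalized: ∫|Ψ|² dx = 1.4914, and ∫Ψ*·V(x)·Ψ dx = 2.4843, so ⟨V⟩ = 2.4843 / 1.4914.
⟨V⟩ = 1.6657.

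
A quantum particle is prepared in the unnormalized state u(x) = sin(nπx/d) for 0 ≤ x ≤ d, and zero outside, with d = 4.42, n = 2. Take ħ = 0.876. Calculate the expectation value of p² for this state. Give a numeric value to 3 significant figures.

1.55

p² u = −ħ² d²u/dx²; ⟨p²⟩ = −ħ² ∫ u*·u'' dx / ∫|u|² dx.
d/dx sin(nπx/d) = (nπ/d)·cos(nπx/d) and d²/dx² sin(nπx/d) = −(nπ/d)²·sin(nπx/d); on 0 ≤ x ≤ d, ∫sin²(nπx/d) dx = d/2 and ∫sin(nπx/d)·cos(nπx/d) dx = 0.
State is unnormalized: ∫|u|² dx = 2.2100, and ∫u*·(−ħ² u'') dx = 3.4270, so ⟨p²⟩ = 3.4270 / 2.2100.
⟨p²⟩ = 1.5507.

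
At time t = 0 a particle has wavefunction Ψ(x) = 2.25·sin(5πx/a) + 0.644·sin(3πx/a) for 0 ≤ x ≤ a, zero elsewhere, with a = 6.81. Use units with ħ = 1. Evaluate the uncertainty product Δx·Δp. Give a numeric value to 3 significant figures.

Δx = √(⟨x²⟩−⟨x⟩²), Δp = √(⟨p²⟩−⟨p⟩²).
On 0 ≤ x ≤ a (j ≠ l): ∫sin²(jπx/a) dx = a/2, ∫sin(jπx/a)·sin(lπx/a) dx = 0; diagonal moments ∫x·sin²(jπx/a) dx = a²/4, ∫x²·sin²(jπx/a) dx = a³·(1/6 − 1/(4j²π²)); cross terms ∫x·sin(jπx/a)·sin(lπx/a) dx = 0 for j + l even and −4jla²/(π²(j² − l²)²) for j + l odd, ∫x²·sin(jπx/a)·sin(lπx/a) dx = (−1)^(j+l)·4jla³/(π²(j² − l²)²); higher powers the same way via product-to-sum and parts. d²/dx² sin(jπx/a) = −(jπ/a)²·sin(jπx/a); on 0 ≤ x ≤ a, ∫sin²(jπx/a) dx = a/2 and ∫sin(jπx/a)·sin(lπx/a) dx = 0 for j ≠ l, so only diagonal terms survive in ∫|Ψ|² and ∫Ψ·Ψ″; ∫Ψ·Ψ′ dx = [Ψ²/2] between the walls = 0.
Normalization: ∫|Ψ|² dx = 18.650.
⟨x⟩ = 3.4050, ⟨x²⟩ = 16.517 ⇒ Δx = 2.2189.
⟨p⟩ = 0.0000, ⟨p²⟩ = 5.0626 ⇒ Δp = 2.2500.
Δx·Δp = 4.9925.

4.99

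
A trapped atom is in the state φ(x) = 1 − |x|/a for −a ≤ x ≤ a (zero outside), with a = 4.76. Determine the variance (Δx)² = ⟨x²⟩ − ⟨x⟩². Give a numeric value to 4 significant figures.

2.266

Compute ⟨x⟩ and ⟨x²⟩ separately, then (Δx)² = ⟨x²⟩ − ⟨x⟩².
φ is even, so ∫ over [−a, a] = 2∫₀ᵃ with φ = 1 − x/a there: ∫₀ᵃ (1 − x/a)² dx = a/3, ∫₀ᵃ x²(1 − x/a)² dx = a³/30, ∫₀ᵃ x⁴(1 − x/a)² dx = a⁵/105.
Normalization: ∫|φ|² dx = 3.1733.
⟨x⟩ = 0.0000 and ⟨x²⟩ = 2.2658.
(Δx)² = 2.2658 − (0.0000)² = 2.2658.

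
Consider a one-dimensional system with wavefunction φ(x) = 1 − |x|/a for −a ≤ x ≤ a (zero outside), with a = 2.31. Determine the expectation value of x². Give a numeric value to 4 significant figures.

⟨x²⟩ = ∫ x²·|φ|² dx / ∫|φ|² dx (integrals over the domain).
φ is even, so ∫ over [−a, a] = 2∫₀ᵃ with φ = 1 − x/a there: ∫₀ᵃ (1 − x/a)² dx = a/3, ∫₀ᵃ x²(1 − x/a)² dx = a³/30, ∫₀ᵃ x⁴(1 − x/a)² dx = a⁵/105.
State is unnormalized: ∫|φ|² dx = 1.5400, and ∫φ*·x²·φ dx = 0.82176, so ⟨x²⟩ = 0.82176 / 1.5400.
⟨x²⟩ = 0.53361.

0.5336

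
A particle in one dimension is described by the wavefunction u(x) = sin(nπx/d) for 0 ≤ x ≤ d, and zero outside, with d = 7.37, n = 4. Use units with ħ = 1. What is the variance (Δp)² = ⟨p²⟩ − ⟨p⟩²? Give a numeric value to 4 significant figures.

Compute ⟨p⟩ and ⟨p²⟩ separately; (Δp)² = ⟨p²⟩ − ⟨p⟩².
d/dx sin(nπx/d) = (nπ/d)·cos(nπx/d) and d²/dx² sin(nπx/d) = −(nπ/d)²·sin(nπx/d); on 0 ≤ x ≤ d, ∫sin²(nπx/d) dx = d/2 and ∫sin(nπx/d)·cos(nπx/d) dx = 0.
Normalization: ∫|u|² dx = 3.6850.
⟨p⟩ = 0.0000 and ⟨p²⟩ = 2.9073.
(Δp)² = 2.9073 − (0.0000)² = 2.9073.

2.907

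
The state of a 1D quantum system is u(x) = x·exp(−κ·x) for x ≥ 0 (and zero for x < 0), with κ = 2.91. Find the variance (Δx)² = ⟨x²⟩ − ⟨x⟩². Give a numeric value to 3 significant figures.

0.0886

Compute ⟨x⟩ and ⟨x²⟩ separately, then (Δx)² = ⟨x²⟩ − ⟨x⟩².
Every integrand reduces to terms xʲ·e^(−2κx) on [0, ∞); use ∫₀^∞ xʲ·e^(−2κx) dx = j!/(2κ)^(j+1).
Normalization: ∫|u|² dx = 0.010145.
⟨x⟩ = 0.51546 and ⟨x²⟩ = 0.35427.
(Δx)² = 0.35427 − (0.51546)² = 0.088568.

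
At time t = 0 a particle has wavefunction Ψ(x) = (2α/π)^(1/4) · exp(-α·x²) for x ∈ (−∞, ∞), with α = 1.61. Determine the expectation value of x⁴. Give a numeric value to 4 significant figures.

⟨x⁴⟩ = ∫ x⁴·|Ψ|² dx (integrals over the domain).
Gaussian moments: ∫x^(2j)·e^(−2αx²) dx = (2j−1)!!/(4α)^j · √(π/(2α)), odd powers integrate to 0; here √(π/(2α)) = 0.98775.
⟨x⁴⟩ = 0.072335.

0.07234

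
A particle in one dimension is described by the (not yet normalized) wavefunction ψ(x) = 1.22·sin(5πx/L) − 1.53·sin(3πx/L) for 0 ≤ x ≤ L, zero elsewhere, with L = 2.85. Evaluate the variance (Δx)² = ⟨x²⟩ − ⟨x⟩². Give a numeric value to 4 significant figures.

Compute ⟨x⟩ and ⟨x²⟩ separately, then (Δx)² = ⟨x²⟩ − ⟨x⟩².
On 0 ≤ x ≤ L (j ≠ l): ∫sin²(jπx/L) dx = L/2, ∫sin(jπx/L)·sin(lπx/L) dx = 0; diagonal moments ∫x·sin²(jπx/L) dx = L²/4, ∫x²·sin²(jπx/L) dx = L³·(1/6 − 1/(4j²π²)); cross terms ∫x·sin(jπx/L)·sin(lπx/L) dx = 0 for j + l even and −4jlL²/(π²(j² − l²)²) for j + l odd, ∫x²·sin(jπx/L)·sin(lπx/L) dx = (−1)^(j+l)·4jlL³/(π²(j² − l²)²); higher powers the same way via product-to-sum and parts.
Normalization: ∫|ψ|² dx = 5.4568.
⟨x⟩ = 1.4250 and ⟨x²⟩ = 2.2971.
(Δx)² = 2.2971 − (1.4250)² = 0.26644.

0.2664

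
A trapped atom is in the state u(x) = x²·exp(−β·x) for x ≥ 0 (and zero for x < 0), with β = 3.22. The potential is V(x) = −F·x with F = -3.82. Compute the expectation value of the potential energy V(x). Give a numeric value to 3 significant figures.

⟨V⟩ = ∫ V(x)·|u|² dx / ∫|u|² dx.
Every integrand reduces to terms xʲ·e^(−2βx) on [0, ∞); use ∫₀^∞ xʲ·e^(−2βx) dx = j!/(2β)^(j+1).
State is unnormalized: ∫|u|² dx = 0.0021666, and ∫u*·V(x)·u dx = 0.0064258, so ⟨V⟩ = 0.0064258 / 0.0021666.
⟨V⟩ = 2.9658.

2.97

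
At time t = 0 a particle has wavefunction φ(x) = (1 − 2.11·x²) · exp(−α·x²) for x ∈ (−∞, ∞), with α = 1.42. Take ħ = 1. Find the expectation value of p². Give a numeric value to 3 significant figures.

p² φ = −ħ² d²φ/dx²; ⟨p²⟩ = −ħ² ∫ φ*·φ'' dx / ∫|φ|² dx.
Expand each integrand as polynomial × e^(−2αx²) and use ∫x^(2j)·e^(−2αx²) dx = (2j−1)!!/(4α)^j · √(π/(2α)), odd powers → 0; here √(π/(2α)) = 1.0518. Differentiate with the product rule, d/dx e^(−αx²) = −2αx·e^(−αx²).
State is unnormalized: ∫|φ|² dx = 0.70576, and ∫φ*·(−ħ² φ'') dx = 4.0458, so ⟨p²⟩ = 4.0458 / 0.70576.
⟨p²⟩ = 5.7325.

5.73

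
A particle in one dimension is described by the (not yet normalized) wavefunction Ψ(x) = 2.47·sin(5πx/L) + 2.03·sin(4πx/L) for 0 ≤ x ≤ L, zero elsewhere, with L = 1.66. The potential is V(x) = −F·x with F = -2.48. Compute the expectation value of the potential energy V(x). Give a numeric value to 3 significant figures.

1.25

⟨V⟩ = ∫ V(x)·|Ψ|² dx / ∫|Ψ|² dx.
On 0 ≤ x ≤ L (j ≠ l): ∫sin²(jπx/L) dx = L/2, ∫sin(jπx/L)·sin(lπx/L) dx = 0; diagonal moments ∫x·sin²(jπx/L) dx = L²/4, ∫x²·sin²(jπx/L) dx = L³·(1/6 − 1/(4j²π²)); cross terms ∫x·sin(jπx/L)·sin(lπx/L) dx = 0 for j + l even and −4jlL²/(π²(j² − l²)²) for j + l odd, ∫x²·sin(jπx/L)·sin(lπx/L) dx = (−1)^(j+l)·4jlL³/(π²(j² − l²)²); higher powers the same way via product-to-sum and parts.
State is unnormalized: ∫|Ψ|² dx = 8.4841, and ∫Ψ*·V(x)·Ψ dx = 10.606, so ⟨V⟩ = 10.606 / 8.4841.
⟨V⟩ = 1.2501.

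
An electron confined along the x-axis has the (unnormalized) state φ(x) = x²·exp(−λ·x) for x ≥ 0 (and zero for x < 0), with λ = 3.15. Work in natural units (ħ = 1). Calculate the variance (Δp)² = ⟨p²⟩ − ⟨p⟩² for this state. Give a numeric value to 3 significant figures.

3.31

Compute ⟨p⟩ and ⟨p²⟩ separately; (Δp)² = ⟨p²⟩ − ⟨p⟩².
Differentiate x²·exp(−λ·x) with the product rule; every integrand then reduces to terms xʲ·e^(−2λx) on [0, ∞), with ∫₀^∞ xʲ·e^(−2λx) dx = j!/(2λ)^(j+1).
Normalization: ∫|φ|² dx = 0.0024183.
⟨p⟩ = 0.0000 and ⟨p²⟩ = 3.3075.
(Δp)² = 3.3075 − (0.0000)² = 3.3075.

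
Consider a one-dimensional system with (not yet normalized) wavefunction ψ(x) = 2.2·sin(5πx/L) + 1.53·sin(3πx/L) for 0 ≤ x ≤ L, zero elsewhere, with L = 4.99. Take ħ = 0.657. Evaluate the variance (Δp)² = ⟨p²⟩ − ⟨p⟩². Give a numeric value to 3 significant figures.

Compute ⟨p⟩ and ⟨p²⟩ separately; (Δp)² = ⟨p²⟩ − ⟨p⟩².
d²/dx² sin(jπx/L) = −(jπ/L)²·sin(jπx/L); on 0 ≤ x ≤ L, ∫sin²(jπx/L) dx = L/2 and ∫sin(jπx/L)·sin(lπx/L) dx = 0 for j ≠ l, so only diagonal terms survive in ∫|ψ|² and ∫ψ·ψ″; ∫ψ·ψ′ dx = [ψ²/2] between the walls = 0.
Normalization: ∫|ψ|² dx = 17.916.
⟨p⟩ = 0.0000 and ⟨p²⟩ = 3.3849.
(Δp)² = 3.3849 − (0.0000)² = 3.3849.

3.38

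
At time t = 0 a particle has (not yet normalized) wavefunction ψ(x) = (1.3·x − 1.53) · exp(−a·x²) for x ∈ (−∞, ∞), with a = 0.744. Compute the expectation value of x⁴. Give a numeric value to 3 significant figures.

⟨x⁴⟩ = ∫ x⁴·|ψ|² dx / ∫|ψ|² dx (integrals over the domain).
Expand each integrand as polynomial × e^(−2ax²) and use ∫x^(2j)·e^(−2ax²) dx = (2j−1)!!/(4a)^j · √(π/(2a)), odd powers → 0; here √(π/(2a)) = 1.4530.
State is unnormalized: ∫|ψ|² dx = 4.2265, and ∫ψ*·x⁴·ψ dx = 2.5497, so ⟨x⁴⟩ = 2.5497 / 4.2265.
⟨x⁴⟩ = 0.60325.

0.603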